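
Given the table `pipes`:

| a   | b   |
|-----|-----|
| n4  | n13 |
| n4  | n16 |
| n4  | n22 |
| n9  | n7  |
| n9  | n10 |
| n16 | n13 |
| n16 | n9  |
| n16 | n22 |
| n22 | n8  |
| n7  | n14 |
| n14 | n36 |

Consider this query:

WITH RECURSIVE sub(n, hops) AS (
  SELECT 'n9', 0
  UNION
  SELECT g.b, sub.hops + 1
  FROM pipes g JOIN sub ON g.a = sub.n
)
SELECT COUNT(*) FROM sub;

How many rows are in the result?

Base: (n9, hops=0).
Iteration 1: edges from {n9} -> (n10, hops=1), (n7, hops=1).
Iteration 2: edges from {n10,n7} -> (n14, hops=2).
Iteration 3: edges from {n14} -> (n36, hops=3).
Iteration 4: no outgoing edges from {n36}; recursion stops.
Total rows emitted: 5.

5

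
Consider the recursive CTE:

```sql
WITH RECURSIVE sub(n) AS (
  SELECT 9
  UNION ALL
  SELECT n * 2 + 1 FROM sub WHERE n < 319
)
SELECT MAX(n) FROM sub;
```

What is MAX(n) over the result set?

319

Base: n=9.
Iteration 1: 9 < 319 holds -> n = 9 * 2 + 1 = 19.
Iteration 2: 19 < 319 holds -> n = 19 * 2 + 1 = 39.
Iteration 3: 39 < 319 holds -> n = 39 * 2 + 1 = 79.
Iteration 4: 79 < 319 holds -> n = 79 * 2 + 1 = 159.
Iteration 5: 159 < 319 holds -> n = 159 * 2 + 1 = 319.
Iteration 6: 319 < 319 fails; recursion stops.
n values: 9, 19, 39, 79, 159, 319; the maximum is 319.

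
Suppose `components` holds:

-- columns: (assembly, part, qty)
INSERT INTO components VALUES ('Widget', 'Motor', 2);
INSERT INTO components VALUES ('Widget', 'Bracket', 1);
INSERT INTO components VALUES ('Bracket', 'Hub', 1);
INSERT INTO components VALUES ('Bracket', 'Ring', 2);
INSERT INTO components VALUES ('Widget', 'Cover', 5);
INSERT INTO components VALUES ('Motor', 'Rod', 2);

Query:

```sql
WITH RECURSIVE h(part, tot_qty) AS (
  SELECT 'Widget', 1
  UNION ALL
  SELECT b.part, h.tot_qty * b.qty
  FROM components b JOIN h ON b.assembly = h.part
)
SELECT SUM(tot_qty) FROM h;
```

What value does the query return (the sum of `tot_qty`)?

Base: (Widget, tot_qty=1).
Iteration 1: components of {Widget} -> Bracket = 1*1 = 1, Cover = 1*5 = 5, Motor = 1*2 = 2.
Iteration 2: components of {Bracket,Cover,Motor} -> Hub = 1*1 = 1, Ring = 1*2 = 2, Rod = 2*2 = 4.
Iteration 3: no further components; recursion stops.
SUM(tot_qty) = 1 + 1 + 2 + 5 + 2 + 1 + 4 = 16.

16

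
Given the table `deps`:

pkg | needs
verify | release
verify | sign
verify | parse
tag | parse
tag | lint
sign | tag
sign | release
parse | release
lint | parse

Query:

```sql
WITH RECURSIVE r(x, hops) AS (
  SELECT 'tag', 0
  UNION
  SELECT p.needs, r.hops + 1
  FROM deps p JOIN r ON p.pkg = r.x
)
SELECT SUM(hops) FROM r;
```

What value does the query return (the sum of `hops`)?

9

Base: (tag, hops=0).
Iteration 1: edges from {tag} -> (lint, hops=1), (parse, hops=1).
Iteration 2: edges from {lint,parse} -> (parse, hops=2), (release, hops=2).
Iteration 3: edges from {parse,release} -> (release, hops=3).
Iteration 4: no outgoing edges from {release}; recursion stops.
SUM(hops) = 0 + 1 + 1 + 2 + 2 + 3 = 9.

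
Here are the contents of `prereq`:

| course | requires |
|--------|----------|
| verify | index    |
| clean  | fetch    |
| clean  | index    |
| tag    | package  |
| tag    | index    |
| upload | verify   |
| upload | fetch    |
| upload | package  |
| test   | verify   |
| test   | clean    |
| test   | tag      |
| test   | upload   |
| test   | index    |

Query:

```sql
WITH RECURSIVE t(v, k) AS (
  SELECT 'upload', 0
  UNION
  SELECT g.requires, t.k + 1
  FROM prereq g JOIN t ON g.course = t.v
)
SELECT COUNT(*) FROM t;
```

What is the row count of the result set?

5

Base: (upload, k=0).
Iteration 1: edges from {upload} -> (fetch, k=1), (package, k=1), (verify, k=1).
Iteration 2: edges from {fetch,package,verify} -> (index, k=2).
Iteration 3: no outgoing edges from {index}; recursion stops.
Total rows emitted: 5.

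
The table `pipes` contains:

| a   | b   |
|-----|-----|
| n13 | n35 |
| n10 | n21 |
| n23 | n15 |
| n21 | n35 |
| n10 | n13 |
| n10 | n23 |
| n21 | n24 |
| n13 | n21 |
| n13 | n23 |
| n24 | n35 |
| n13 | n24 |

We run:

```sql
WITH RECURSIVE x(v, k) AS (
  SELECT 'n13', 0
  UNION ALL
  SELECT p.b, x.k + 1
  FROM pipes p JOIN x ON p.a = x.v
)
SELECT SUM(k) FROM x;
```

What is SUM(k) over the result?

Base: (n13, k=0).
Iteration 1: edges from {n13} -> (n21, k=1), (n23, k=1), (n24, k=1), (n35, k=1).
Iteration 2: edges from {n21,n23,n24,n35} -> (n15, k=2), (n24, k=2), (n35, k=2) x2. [UNION ALL keeps all 4 new rows, including repeats]
Iteration 3: edges from {n15,n24,n35} -> (n35, k=3).
Iteration 4: no outgoing edges from {n35}; recursion stops.
SUM(k) = 0 + 1 + 1 + 1 + 1 + 2 + 2 + 2 + 2 + 3 = 15.

15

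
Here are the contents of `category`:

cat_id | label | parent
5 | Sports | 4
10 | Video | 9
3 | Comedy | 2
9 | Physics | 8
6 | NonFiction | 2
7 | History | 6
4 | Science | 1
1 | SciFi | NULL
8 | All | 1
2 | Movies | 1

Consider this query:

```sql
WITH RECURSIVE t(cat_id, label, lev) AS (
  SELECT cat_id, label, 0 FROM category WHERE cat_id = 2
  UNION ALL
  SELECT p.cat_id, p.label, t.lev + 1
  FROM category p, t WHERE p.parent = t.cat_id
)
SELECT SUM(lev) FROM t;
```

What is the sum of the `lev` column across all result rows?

4

Base: cat_id=2 (Movies) at lev 0.
Iteration 1: rows with parent in {2} -> Comedy (id 3, lev 1), NonFiction (id 6, lev 1).
Iteration 2: rows with parent in {3,6} -> History (id 7, lev 2).
Iteration 3: no rows with parent in {7}; recursion stops.
SUM(lev) = 0 + 1 + 1 + 2 = 4.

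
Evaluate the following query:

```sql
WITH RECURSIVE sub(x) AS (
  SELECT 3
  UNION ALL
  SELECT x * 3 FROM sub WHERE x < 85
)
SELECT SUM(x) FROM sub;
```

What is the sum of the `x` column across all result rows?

Base: x=3.
Iteration 1: 3 < 85 holds -> x = 3 * 3 = 9.
Iteration 2: 9 < 85 holds -> x = 9 * 3 = 27.
Iteration 3: 27 < 85 holds -> x = 27 * 3 = 81.
Iteration 4: 81 < 85 holds -> x = 81 * 3 = 243.
Iteration 5: 243 < 85 fails; recursion stops.
SUM(x) = 3 + 9 + 27 + 81 + 243 = 363.

363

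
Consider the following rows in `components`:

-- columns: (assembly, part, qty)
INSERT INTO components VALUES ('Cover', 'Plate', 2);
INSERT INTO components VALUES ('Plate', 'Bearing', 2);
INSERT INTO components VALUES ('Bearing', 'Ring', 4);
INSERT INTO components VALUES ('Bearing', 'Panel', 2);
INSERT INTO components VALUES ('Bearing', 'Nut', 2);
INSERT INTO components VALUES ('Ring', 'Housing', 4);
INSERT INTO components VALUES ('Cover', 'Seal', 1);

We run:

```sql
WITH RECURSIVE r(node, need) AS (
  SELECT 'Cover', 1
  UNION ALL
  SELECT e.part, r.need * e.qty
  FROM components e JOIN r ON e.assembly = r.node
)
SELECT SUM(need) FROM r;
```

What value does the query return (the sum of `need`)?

Base: (Cover, need=1).
Iteration 1: components of {Cover} -> Plate = 1*2 = 2, Seal = 1*1 = 1.
Iteration 2: components of {Plate,Seal} -> Bearing = 2*2 = 4.
Iteration 3: components of {Bearing} -> Nut = 4*2 = 8, Panel = 4*2 = 8, Ring = 4*4 = 16.
Iteration 4: components of {Nut,Panel,Ring} -> Housing = 16*4 = 64.
Iteration 5: no further components; recursion stops.
SUM(need) = 1 + 2 + 1 + 4 + 16 + 8 + 8 + 64 = 104.

104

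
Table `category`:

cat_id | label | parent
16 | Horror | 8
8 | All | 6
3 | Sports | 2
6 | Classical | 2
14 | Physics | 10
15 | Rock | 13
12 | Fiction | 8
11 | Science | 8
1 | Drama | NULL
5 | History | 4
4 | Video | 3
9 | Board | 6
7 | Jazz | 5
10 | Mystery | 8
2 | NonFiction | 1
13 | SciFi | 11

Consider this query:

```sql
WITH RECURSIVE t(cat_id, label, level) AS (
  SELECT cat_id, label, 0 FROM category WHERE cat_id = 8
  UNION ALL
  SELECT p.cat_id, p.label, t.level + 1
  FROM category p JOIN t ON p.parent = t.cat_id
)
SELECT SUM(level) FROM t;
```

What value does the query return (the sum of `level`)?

Base: cat_id=8 (All) at level 0.
Iteration 1: rows with parent in {8} -> Mystery (id 10, level 1), Science (id 11, level 1), Fiction (id 12, level 1), Horror (id 16, level 1).
Iteration 2: rows with parent in {10,11,12,16} -> SciFi (id 13, level 2), Physics (id 14, level 2).
Iteration 3: rows with parent in {13,14} -> Rock (id 15, level 3).
Iteration 4: no rows with parent in {15}; recursion stops.
SUM(level) = 0 + 1 + 1 + 1 + 1 + 2 + 2 + 3 = 11.

11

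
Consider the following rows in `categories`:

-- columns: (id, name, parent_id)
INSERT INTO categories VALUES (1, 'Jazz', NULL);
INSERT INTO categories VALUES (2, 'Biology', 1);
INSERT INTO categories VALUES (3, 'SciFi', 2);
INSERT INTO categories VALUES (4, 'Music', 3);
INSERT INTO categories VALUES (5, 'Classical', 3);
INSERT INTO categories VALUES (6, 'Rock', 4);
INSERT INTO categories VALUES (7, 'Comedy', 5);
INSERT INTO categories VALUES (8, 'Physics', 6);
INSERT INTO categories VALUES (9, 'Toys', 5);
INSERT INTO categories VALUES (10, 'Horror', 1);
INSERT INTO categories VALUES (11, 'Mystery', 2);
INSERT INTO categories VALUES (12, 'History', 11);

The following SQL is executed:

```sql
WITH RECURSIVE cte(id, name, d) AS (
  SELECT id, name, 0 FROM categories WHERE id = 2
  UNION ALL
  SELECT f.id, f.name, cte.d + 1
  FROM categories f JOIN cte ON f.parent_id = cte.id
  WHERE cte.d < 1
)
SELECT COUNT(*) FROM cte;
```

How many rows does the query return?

3

Base: id=2 (Biology) at d 0.
Iteration 1: rows with parent_id in {2} -> SciFi (id 3, d 1), Mystery (id 11, d 1).
Iteration 2: d < 1 fails for all current rows; recursion stops.
Total rows emitted: 3.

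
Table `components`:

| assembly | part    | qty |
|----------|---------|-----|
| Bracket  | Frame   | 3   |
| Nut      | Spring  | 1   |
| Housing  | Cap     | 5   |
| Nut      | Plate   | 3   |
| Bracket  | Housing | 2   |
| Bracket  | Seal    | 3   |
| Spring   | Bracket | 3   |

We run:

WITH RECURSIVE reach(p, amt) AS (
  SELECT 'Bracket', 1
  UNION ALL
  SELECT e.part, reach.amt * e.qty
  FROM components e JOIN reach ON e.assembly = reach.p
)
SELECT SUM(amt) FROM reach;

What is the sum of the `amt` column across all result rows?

19

Base: (Bracket, amt=1).
Iteration 1: components of {Bracket} -> Frame = 1*3 = 3, Housing = 1*2 = 2, Seal = 1*3 = 3.
Iteration 2: components of {Frame,Housing,Seal} -> Cap = 2*5 = 10.
Iteration 3: no further components; recursion stops.
SUM(amt) = 1 + 2 + 3 + 3 + 10 = 19.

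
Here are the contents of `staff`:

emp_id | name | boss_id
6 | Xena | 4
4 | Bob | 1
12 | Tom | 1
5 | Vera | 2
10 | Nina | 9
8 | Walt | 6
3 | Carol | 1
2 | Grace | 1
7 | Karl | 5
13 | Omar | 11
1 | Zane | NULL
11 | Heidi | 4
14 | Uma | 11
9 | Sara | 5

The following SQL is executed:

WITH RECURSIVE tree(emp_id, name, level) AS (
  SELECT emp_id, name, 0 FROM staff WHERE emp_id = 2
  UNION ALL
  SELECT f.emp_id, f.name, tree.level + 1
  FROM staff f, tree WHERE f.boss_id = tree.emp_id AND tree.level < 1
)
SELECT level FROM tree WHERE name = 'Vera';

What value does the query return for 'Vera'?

Base: emp_id=2 (Grace) at level 0.
Iteration 1: rows with boss_id in {2} -> Vera (id 5, level 1).
Iteration 2: level < 1 fails for all current rows; recursion stops.

1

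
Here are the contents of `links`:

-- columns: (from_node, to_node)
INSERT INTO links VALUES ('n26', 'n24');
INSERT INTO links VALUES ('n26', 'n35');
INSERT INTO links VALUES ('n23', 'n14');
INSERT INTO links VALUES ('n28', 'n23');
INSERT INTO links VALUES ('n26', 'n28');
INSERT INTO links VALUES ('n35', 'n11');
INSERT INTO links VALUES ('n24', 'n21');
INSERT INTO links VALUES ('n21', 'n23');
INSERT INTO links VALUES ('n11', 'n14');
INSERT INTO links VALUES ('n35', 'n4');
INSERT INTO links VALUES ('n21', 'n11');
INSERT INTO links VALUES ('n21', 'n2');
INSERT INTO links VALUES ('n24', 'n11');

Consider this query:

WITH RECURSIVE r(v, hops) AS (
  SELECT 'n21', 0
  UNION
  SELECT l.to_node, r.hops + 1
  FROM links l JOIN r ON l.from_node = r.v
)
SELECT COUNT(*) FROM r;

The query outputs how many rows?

5

Base: (n21, hops=0).
Iteration 1: edges from {n21} -> (n11, hops=1), (n2, hops=1), (n23, hops=1).
Iteration 2: edges from {n11,n2,n23} -> (n14, hops=2). [UNION drops 1 duplicate row(s)]
Iteration 3: no outgoing edges from {n14}; recursion stops.
Total rows emitted: 5.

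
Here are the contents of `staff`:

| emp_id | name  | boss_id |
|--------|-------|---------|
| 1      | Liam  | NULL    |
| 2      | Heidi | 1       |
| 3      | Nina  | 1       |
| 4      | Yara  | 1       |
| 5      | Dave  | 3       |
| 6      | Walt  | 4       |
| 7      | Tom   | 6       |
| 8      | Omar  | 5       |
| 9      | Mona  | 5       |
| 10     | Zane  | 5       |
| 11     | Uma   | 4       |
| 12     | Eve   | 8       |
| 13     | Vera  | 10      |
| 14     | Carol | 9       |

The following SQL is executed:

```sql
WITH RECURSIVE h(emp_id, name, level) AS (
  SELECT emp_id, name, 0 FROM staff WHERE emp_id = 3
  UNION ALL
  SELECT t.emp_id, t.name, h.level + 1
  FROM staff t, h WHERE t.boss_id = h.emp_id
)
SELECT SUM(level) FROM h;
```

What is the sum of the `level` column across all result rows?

Base: emp_id=3 (Nina) at level 0.
Iteration 1: rows with boss_id in {3} -> Dave (id 5, level 1).
Iteration 2: rows with boss_id in {5} -> Omar (id 8, level 2), Mona (id 9, level 2), Zane (id 10, level 2).
Iteration 3: rows with boss_id in {8,9,10} -> Eve (id 12, level 3), Vera (id 13, level 3), Carol (id 14, level 3).
Iteration 4: no rows with boss_id in {12,13,14}; recursion stops.
SUM(level) = 0 + 1 + 2 + 2 + 2 + 3 + 3 + 3 = 16.

16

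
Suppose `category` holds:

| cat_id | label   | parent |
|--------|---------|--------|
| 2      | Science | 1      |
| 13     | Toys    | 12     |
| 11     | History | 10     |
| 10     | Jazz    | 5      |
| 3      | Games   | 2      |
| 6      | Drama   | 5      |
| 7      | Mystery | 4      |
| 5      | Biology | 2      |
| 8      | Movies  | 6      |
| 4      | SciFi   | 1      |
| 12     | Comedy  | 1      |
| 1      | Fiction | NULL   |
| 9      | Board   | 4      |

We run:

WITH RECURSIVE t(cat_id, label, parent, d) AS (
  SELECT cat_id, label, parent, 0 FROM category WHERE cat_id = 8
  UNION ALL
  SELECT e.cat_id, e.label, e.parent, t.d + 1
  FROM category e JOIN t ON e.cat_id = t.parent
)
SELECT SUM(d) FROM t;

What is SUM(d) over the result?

Base: cat_id=8 (Movies), parent=6, d 0.
Iteration 1: join on cat_id=6 -> Drama (id 6, parent=5, d 1).
Iteration 2: join on cat_id=5 -> Biology (id 5, parent=2, d 2).
Iteration 3: join on cat_id=2 -> Science (id 2, parent=1, d 3).
Iteration 4: join on cat_id=1 -> Fiction (id 1, parent=NULL, d 4).
Iteration 5: parent is NULL; no match; recursion stops.
SUM(d) = 0 + 1 + 2 + 3 + 4 = 10.

10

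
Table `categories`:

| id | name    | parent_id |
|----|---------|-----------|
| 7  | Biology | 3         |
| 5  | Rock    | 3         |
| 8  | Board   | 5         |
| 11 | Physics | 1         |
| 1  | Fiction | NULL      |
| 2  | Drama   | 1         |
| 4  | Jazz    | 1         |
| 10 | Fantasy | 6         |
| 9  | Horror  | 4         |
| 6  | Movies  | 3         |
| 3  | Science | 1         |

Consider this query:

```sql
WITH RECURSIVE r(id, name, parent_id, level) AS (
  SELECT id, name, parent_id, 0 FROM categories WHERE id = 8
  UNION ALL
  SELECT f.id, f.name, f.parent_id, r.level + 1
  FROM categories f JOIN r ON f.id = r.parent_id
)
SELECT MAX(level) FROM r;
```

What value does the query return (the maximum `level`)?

Base: id=8 (Board), parent_id=5, level 0.
Iteration 1: join on id=5 -> Rock (id 5, parent_id=3, level 1).
Iteration 2: join on id=3 -> Science (id 3, parent_id=1, level 2).
Iteration 3: join on id=1 -> Fiction (id 1, parent_id=NULL, level 3).
Iteration 4: parent_id is NULL; no match; recursion stops.
level values: 0, 1, 2, 3; the maximum is 3.

3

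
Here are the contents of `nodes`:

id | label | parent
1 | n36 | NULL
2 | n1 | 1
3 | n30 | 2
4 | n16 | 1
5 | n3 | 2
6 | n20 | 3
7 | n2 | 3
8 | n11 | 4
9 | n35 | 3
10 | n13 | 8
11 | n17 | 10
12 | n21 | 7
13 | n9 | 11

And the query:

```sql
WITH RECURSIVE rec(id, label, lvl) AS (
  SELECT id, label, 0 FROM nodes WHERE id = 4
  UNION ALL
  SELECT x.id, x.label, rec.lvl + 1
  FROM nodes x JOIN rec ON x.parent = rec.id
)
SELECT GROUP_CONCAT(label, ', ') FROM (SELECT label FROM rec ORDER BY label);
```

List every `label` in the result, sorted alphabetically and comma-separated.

n11, n13, n16, n17, n9

Base: id=4 (n16) at lvl 0.
Iteration 1: rows with parent in {4} -> n11 (id 8, lvl 1).
Iteration 2: rows with parent in {8} -> n13 (id 10, lvl 2).
Iteration 3: rows with parent in {10} -> n17 (id 11, lvl 3).
Iteration 4: rows with parent in {11} -> n9 (id 13, lvl 4).
Iteration 5: no rows with parent in {13}; recursion stops.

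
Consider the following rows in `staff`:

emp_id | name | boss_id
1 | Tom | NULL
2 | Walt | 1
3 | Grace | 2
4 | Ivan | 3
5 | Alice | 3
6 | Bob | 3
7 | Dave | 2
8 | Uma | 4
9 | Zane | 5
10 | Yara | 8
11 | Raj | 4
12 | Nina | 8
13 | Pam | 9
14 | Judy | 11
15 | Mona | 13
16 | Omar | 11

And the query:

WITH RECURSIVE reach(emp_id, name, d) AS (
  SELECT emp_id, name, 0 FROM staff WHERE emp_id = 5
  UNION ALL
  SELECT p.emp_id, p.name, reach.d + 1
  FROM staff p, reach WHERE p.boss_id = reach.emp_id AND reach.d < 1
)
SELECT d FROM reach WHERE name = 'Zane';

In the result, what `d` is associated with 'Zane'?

1

Base: emp_id=5 (Alice) at d 0.
Iteration 1: rows with boss_id in {5} -> Zane (id 9, d 1).
Iteration 2: d < 1 fails for all current rows; recursion stops.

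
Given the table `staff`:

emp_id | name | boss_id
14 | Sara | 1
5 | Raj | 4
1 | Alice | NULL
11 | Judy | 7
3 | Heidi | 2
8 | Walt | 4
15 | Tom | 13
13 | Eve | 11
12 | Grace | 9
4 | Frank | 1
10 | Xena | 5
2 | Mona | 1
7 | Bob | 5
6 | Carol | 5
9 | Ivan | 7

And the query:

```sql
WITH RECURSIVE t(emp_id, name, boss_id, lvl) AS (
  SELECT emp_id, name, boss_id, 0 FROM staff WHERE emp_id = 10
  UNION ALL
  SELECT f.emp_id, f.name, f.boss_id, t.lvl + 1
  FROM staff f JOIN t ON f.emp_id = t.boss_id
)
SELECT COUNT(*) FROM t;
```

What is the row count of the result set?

4

Base: emp_id=10 (Xena), boss_id=5, lvl 0.
Iteration 1: join on emp_id=5 -> Raj (id 5, boss_id=4, lvl 1).
Iteration 2: join on emp_id=4 -> Frank (id 4, boss_id=1, lvl 2).
Iteration 3: join on emp_id=1 -> Alice (id 1, boss_id=NULL, lvl 3).
Iteration 4: boss_id is NULL; no match; recursion stops.
Total rows emitted: 4.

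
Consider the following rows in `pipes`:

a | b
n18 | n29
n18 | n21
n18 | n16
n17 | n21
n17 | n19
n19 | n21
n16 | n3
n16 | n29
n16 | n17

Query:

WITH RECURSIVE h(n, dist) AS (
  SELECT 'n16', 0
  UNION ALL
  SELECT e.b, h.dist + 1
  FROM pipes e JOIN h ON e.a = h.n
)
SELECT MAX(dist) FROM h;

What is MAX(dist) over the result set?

3

Base: (n16, dist=0).
Iteration 1: edges from {n16} -> (n17, dist=1), (n29, dist=1), (n3, dist=1).
Iteration 2: edges from {n17,n29,n3} -> (n19, dist=2), (n21, dist=2).
Iteration 3: edges from {n19,n21} -> (n21, dist=3).
Iteration 4: no outgoing edges from {n21}; recursion stops.
dist values: 0, 1, 1, 1, 2, 2, 3; the maximum is 3.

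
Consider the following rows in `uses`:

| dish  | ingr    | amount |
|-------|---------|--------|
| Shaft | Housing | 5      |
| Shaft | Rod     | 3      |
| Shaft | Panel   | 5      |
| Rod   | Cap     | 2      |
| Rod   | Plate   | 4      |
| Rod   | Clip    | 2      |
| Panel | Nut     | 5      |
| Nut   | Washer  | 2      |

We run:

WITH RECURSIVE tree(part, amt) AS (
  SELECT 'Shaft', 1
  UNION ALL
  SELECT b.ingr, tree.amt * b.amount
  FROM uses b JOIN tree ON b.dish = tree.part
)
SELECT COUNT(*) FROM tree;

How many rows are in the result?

9

Base: (Shaft, amt=1).
Iteration 1: components of {Shaft} -> Housing = 1*5 = 5, Panel = 1*5 = 5, Rod = 1*3 = 3.
Iteration 2: components of {Housing,Panel,Rod} -> Cap = 3*2 = 6, Clip = 3*2 = 6, Nut = 5*5 = 25, Plate = 3*4 = 12.
Iteration 3: components of {Cap,Clip,Nut,Plate} -> Washer = 25*2 = 50.
Iteration 4: no further components; recursion stops.
Total rows emitted: 9.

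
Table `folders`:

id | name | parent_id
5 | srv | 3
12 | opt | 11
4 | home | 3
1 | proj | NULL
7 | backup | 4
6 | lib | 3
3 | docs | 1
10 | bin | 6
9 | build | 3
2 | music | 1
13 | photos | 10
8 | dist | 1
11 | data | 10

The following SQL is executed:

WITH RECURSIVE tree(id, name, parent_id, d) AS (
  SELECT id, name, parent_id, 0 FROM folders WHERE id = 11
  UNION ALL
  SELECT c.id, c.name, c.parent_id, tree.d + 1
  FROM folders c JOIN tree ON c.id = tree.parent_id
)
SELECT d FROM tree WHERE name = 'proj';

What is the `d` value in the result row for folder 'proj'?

4

Base: id=11 (data), parent_id=10, d 0.
Iteration 1: join on id=10 -> bin (id 10, parent_id=6, d 1).
Iteration 2: join on id=6 -> lib (id 6, parent_id=3, d 2).
Iteration 3: join on id=3 -> docs (id 3, parent_id=1, d 3).
Iteration 4: join on id=1 -> proj (id 1, parent_id=NULL, d 4).
Iteration 5: parent_id is NULL; no match; recursion stops.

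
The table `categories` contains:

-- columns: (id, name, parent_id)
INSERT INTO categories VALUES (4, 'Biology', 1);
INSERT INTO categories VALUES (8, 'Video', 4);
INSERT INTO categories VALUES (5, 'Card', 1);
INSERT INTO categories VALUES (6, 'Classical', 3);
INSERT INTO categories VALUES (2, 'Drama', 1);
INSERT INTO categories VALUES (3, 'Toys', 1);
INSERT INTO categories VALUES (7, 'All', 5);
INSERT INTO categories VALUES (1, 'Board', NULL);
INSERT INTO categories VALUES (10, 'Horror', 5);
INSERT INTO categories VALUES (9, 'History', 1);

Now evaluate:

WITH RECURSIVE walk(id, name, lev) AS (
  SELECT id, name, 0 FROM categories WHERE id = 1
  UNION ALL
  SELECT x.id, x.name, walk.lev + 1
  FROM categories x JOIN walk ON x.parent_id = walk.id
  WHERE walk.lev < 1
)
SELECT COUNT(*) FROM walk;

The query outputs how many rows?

6

Base: id=1 (Board) at lev 0.
Iteration 1: rows with parent_id in {1} -> Drama (id 2, lev 1), Toys (id 3, lev 1), Biology (id 4, lev 1), Card (id 5, lev 1), History (id 9, lev 1).
Iteration 2: lev < 1 fails for all current rows; recursion stops.
Total rows emitted: 6.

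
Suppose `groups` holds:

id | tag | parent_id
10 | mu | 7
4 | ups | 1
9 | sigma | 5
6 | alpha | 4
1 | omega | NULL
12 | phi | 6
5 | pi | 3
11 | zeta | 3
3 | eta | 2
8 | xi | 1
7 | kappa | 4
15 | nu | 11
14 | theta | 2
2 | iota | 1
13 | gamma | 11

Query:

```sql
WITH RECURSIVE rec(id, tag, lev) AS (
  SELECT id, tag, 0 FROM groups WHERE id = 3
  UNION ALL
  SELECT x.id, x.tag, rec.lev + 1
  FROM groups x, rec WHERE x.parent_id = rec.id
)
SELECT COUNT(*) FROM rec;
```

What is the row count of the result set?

Base: id=3 (eta) at lev 0.
Iteration 1: rows with parent_id in {3} -> pi (id 5, lev 1), zeta (id 11, lev 1).
Iteration 2: rows with parent_id in {5,11} -> sigma (id 9, lev 2), gamma (id 13, lev 2), nu (id 15, lev 2).
Iteration 3: no rows with parent_id in {9,13,15}; recursion stops.
Total rows emitted: 6.

6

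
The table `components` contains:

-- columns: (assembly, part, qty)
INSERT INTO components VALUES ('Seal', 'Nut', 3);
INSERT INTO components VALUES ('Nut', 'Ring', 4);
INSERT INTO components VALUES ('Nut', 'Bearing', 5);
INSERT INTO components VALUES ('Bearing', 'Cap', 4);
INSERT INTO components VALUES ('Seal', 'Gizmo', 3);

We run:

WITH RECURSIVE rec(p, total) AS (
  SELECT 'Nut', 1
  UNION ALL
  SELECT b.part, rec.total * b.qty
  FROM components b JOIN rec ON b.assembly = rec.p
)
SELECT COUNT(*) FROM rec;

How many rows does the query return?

4

Base: (Nut, total=1).
Iteration 1: components of {Nut} -> Bearing = 1*5 = 5, Ring = 1*4 = 4.
Iteration 2: components of {Bearing,Ring} -> Cap = 5*4 = 20.
Iteration 3: no further components; recursion stops.
Total rows emitted: 4.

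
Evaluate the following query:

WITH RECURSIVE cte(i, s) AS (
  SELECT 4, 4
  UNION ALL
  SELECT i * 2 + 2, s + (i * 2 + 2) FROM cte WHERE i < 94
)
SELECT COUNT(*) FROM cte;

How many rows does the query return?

5

Base: i=4, s=4.
Iteration 1: 4 < 94 holds -> i = 4 * 2 + 2 = 10, s = 4 + 10 = 14.
Iteration 2: 10 < 94 holds -> i = 10 * 2 + 2 = 22, s = 14 + 22 = 36.
Iteration 3: 22 < 94 holds -> i = 22 * 2 + 2 = 46, s = 36 + 46 = 82.
Iteration 4: 46 < 94 holds -> i = 46 * 2 + 2 = 94, s = 82 + 94 = 176.
Iteration 5: 94 < 94 fails; recursion stops.
Total rows emitted: 5.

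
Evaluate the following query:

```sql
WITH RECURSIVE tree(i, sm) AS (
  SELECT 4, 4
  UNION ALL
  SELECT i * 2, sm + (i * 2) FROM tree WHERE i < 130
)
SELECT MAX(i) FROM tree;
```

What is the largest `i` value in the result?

Base: i=4, sm=4.
Iteration 1: 4 < 130 holds -> i = 4 * 2 = 8, sm = 4 + 8 = 12.
Iteration 2: 8 < 130 holds -> i = 8 * 2 = 16, sm = 12 + 16 = 28.
Iteration 3: 16 < 130 holds -> i = 16 * 2 = 32, sm = 28 + 32 = 60.
Iteration 4: 32 < 130 holds -> i = 32 * 2 = 64, sm = 60 + 64 = 124.
Iteration 5: 64 < 130 holds -> i = 64 * 2 = 128, sm = 124 + 128 = 252.
Iteration 6: 128 < 130 holds -> i = 128 * 2 = 256, sm = 252 + 256 = 508.
Iteration 7: 256 < 130 fails; recursion stops.
i values: 4, 8, 16, 32, 64, 128, 256; the maximum is 256.

256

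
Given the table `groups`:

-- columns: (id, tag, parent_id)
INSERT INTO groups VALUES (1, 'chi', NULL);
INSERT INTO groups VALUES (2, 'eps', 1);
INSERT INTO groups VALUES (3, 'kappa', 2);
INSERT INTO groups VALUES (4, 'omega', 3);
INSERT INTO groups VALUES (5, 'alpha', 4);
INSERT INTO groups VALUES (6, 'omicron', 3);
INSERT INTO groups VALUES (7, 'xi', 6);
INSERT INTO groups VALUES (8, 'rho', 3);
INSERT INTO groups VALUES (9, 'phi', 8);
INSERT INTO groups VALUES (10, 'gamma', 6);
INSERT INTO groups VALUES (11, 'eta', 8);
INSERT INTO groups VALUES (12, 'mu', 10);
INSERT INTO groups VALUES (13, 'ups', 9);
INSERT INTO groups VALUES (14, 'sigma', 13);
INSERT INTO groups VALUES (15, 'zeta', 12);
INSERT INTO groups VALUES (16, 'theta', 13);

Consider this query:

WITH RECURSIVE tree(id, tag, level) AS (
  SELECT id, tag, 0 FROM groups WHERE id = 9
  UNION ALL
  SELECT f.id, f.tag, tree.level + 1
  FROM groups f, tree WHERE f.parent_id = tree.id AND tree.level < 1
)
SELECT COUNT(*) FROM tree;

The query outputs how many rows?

2

Base: id=9 (phi) at level 0.
Iteration 1: rows with parent_id in {9} -> ups (id 13, level 1).
Iteration 2: level < 1 fails for all current rows; recursion stops.
Total rows emitted: 2.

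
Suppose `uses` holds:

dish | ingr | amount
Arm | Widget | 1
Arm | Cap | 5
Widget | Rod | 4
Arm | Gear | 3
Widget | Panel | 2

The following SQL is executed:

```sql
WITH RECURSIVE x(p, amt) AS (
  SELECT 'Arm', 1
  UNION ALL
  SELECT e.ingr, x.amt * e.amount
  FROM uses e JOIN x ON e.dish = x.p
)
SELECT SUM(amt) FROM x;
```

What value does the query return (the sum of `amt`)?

Base: (Arm, amt=1).
Iteration 1: components of {Arm} -> Cap = 1*5 = 5, Gear = 1*3 = 3, Widget = 1*1 = 1.
Iteration 2: components of {Cap,Gear,Widget} -> Panel = 1*2 = 2, Rod = 1*4 = 4.
Iteration 3: no further components; recursion stops.
SUM(amt) = 1 + 1 + 5 + 3 + 4 + 2 = 16.

16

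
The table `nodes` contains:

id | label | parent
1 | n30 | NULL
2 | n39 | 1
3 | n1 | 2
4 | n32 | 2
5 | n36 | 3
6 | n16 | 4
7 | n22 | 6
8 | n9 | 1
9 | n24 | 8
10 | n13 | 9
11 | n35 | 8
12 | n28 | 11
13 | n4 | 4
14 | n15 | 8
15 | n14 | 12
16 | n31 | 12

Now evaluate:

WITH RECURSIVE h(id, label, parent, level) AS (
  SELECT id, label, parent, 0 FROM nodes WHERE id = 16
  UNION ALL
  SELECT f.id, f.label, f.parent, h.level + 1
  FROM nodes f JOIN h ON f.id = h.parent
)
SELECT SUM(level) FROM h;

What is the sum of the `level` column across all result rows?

10

Base: id=16 (n31), parent=12, level 0.
Iteration 1: join on id=12 -> n28 (id 12, parent=11, level 1).
Iteration 2: join on id=11 -> n35 (id 11, parent=8, level 2).
Iteration 3: join on id=8 -> n9 (id 8, parent=1, level 3).
Iteration 4: join on id=1 -> n30 (id 1, parent=NULL, level 4).
Iteration 5: parent is NULL; no match; recursion stops.
SUM(level) = 0 + 1 + 2 + 3 + 4 = 10.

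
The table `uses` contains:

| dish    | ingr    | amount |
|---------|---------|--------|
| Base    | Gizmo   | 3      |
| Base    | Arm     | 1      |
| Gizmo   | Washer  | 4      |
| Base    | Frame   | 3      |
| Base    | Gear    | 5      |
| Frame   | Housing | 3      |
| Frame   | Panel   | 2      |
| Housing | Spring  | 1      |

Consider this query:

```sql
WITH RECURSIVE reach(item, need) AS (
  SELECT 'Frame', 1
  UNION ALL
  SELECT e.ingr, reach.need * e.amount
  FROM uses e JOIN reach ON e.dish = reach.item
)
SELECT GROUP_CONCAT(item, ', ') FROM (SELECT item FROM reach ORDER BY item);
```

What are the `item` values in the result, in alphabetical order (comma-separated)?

Frame, Housing, Panel, Spring

Base: (Frame, need=1).
Iteration 1: components of {Frame} -> Housing = 1*3 = 3, Panel = 1*2 = 2.
Iteration 2: components of {Housing,Panel} -> Spring = 3*1 = 3.
Iteration 3: no further components; recursion stops.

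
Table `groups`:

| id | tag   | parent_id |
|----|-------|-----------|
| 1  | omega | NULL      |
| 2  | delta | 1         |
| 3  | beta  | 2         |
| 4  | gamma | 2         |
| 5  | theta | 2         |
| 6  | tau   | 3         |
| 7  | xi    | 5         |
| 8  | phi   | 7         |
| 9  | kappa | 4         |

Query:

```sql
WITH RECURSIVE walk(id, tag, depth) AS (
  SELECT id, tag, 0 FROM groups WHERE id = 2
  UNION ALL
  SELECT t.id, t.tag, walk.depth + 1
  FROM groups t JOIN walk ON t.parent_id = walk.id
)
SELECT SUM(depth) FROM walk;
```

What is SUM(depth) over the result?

12

Base: id=2 (delta) at depth 0.
Iteration 1: rows with parent_id in {2} -> beta (id 3, depth 1), gamma (id 4, depth 1), theta (id 5, depth 1).
Iteration 2: rows with parent_id in {3,4,5} -> tau (id 6, depth 2), xi (id 7, depth 2), kappa (id 9, depth 2).
Iteration 3: rows with parent_id in {6,7,9} -> phi (id 8, depth 3).
Iteration 4: no rows with parent_id in {8}; recursion stops.
SUM(depth) = 0 + 1 + 1 + 1 + 2 + 2 + 2 + 3 = 12.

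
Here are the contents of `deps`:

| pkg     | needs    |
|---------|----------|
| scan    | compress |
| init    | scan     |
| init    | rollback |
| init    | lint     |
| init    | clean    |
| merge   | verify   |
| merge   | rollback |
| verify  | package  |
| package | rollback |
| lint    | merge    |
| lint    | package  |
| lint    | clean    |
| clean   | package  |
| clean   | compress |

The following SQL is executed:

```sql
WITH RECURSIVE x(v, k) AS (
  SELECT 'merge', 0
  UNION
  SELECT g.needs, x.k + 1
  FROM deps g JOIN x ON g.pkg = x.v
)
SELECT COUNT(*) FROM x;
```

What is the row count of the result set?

Base: (merge, k=0).
Iteration 1: edges from {merge} -> (rollback, k=1), (verify, k=1).
Iteration 2: edges from {rollback,verify} -> (package, k=2).
Iteration 3: edges from {package} -> (rollback, k=3).
Iteration 4: no outgoing edges from {rollback}; recursion stops.
Total rows emitted: 5.

5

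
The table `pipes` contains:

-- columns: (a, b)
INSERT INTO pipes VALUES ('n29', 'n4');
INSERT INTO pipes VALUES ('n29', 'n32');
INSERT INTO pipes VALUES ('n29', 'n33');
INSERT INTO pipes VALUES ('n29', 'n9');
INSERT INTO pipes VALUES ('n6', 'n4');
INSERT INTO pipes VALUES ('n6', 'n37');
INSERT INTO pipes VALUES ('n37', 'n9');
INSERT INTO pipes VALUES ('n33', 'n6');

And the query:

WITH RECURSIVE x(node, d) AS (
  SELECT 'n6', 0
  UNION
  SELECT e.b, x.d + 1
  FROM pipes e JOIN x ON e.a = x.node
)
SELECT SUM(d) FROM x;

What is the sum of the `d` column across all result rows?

Base: (n6, d=0).
Iteration 1: edges from {n6} -> (n37, d=1), (n4, d=1).
Iteration 2: edges from {n37,n4} -> (n9, d=2).
Iteration 3: no outgoing edges from {n9}; recursion stops.
SUM(d) = 0 + 1 + 1 + 2 = 4.

4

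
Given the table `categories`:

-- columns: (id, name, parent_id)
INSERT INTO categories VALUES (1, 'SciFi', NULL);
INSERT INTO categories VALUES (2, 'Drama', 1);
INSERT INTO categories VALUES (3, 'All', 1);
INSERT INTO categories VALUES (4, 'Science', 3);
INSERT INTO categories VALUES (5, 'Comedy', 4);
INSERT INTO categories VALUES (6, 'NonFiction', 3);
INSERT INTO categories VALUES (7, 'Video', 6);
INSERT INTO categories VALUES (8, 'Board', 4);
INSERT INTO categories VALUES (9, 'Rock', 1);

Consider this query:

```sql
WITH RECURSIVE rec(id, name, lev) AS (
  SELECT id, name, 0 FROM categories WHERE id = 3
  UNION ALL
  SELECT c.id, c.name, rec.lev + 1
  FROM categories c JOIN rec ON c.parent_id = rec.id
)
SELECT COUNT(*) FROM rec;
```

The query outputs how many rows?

6

Base: id=3 (All) at lev 0.
Iteration 1: rows with parent_id in {3} -> Science (id 4, lev 1), NonFiction (id 6, lev 1).
Iteration 2: rows with parent_id in {4,6} -> Comedy (id 5, lev 2), Video (id 7, lev 2), Board (id 8, lev 2).
Iteration 3: no rows with parent_id in {5,7,8}; recursion stops.
Total rows emitted: 6.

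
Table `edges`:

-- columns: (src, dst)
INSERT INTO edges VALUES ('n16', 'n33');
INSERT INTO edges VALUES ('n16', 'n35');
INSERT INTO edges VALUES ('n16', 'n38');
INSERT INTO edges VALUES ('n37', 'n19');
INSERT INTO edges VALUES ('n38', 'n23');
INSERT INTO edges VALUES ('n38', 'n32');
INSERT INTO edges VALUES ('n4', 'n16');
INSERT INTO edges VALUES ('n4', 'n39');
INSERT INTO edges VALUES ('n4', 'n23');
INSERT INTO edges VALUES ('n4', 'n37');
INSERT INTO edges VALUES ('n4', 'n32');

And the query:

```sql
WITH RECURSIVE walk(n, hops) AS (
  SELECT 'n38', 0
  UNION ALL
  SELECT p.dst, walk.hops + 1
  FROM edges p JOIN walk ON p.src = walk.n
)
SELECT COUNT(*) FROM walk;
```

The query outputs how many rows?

3

Base: (n38, hops=0).
Iteration 1: edges from {n38} -> (n23, hops=1), (n32, hops=1).
Iteration 2: no outgoing edges from {n23,n32}; recursion stops.
Total rows emitted: 3.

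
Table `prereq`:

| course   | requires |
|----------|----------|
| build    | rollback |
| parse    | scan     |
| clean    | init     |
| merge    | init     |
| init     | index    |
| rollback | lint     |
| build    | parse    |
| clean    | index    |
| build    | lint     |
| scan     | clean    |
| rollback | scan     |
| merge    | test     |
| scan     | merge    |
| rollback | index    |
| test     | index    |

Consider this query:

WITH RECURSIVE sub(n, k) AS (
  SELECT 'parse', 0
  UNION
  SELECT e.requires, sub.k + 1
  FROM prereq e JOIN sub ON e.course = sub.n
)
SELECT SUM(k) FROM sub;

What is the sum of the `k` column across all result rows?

18

Base: (parse, k=0).
Iteration 1: edges from {parse} -> (scan, k=1).
Iteration 2: edges from {scan} -> (clean, k=2), (merge, k=2).
Iteration 3: edges from {clean,merge} -> (index, k=3), (init, k=3), (test, k=3). [UNION drops 1 duplicate row(s)]
Iteration 4: edges from {index,init,test} -> (index, k=4). [UNION drops 1 duplicate row(s)]
Iteration 5: no outgoing edges from {index}; recursion stops.
SUM(k) = 0 + 1 + 2 + 2 + 3 + 3 + 3 + 4 = 18.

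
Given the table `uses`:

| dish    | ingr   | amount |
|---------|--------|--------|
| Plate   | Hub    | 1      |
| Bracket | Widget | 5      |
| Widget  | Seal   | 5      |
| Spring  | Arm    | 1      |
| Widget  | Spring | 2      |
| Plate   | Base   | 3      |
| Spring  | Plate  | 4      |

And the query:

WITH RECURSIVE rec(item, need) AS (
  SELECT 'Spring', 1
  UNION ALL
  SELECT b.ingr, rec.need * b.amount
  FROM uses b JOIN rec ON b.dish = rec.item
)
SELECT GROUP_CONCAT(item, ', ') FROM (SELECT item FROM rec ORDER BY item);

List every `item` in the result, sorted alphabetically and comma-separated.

Arm, Base, Hub, Plate, Spring

Base: (Spring, need=1).
Iteration 1: components of {Spring} -> Arm = 1*1 = 1, Plate = 1*4 = 4.
Iteration 2: components of {Arm,Plate} -> Base = 4*3 = 12, Hub = 4*1 = 4.
Iteration 3: no further components; recursion stops.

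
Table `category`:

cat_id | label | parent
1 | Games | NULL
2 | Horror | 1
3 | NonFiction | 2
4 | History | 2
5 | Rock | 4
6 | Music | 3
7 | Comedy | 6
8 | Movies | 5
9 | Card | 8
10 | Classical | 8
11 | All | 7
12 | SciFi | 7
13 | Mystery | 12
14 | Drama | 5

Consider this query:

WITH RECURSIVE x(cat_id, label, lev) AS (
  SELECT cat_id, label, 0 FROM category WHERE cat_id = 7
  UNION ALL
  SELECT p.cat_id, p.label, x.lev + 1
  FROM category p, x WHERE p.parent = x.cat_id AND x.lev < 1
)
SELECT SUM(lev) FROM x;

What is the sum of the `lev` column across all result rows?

Base: cat_id=7 (Comedy) at lev 0.
Iteration 1: rows with parent in {7} -> All (id 11, lev 1), SciFi (id 12, lev 1).
Iteration 2: lev < 1 fails for all current rows; recursion stops.
SUM(lev) = 0 + 1 + 1 = 2.

2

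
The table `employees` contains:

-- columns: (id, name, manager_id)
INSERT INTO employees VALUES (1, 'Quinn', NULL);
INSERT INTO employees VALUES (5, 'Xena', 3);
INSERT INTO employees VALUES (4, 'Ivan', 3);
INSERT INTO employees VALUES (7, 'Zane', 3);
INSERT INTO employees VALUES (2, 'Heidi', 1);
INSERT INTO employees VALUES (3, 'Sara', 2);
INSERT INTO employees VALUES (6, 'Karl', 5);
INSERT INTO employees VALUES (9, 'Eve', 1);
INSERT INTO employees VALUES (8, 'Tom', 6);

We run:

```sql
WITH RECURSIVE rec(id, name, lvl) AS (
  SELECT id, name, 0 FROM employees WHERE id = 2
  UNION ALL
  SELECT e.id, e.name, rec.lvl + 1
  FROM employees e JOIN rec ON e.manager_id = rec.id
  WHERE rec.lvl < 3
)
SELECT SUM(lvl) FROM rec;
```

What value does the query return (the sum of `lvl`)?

10

Base: id=2 (Heidi) at lvl 0.
Iteration 1: rows with manager_id in {2} -> Sara (id 3, lvl 1).
Iteration 2: rows with manager_id in {3} -> Ivan (id 4, lvl 2), Xena (id 5, lvl 2), Zane (id 7, lvl 2).
Iteration 3: rows with manager_id in {4,5,7} -> Karl (id 6, lvl 3).
Iteration 4: lvl < 3 fails for all current rows; recursion stops.
SUM(lvl) = 0 + 1 + 2 + 2 + 2 + 3 = 10.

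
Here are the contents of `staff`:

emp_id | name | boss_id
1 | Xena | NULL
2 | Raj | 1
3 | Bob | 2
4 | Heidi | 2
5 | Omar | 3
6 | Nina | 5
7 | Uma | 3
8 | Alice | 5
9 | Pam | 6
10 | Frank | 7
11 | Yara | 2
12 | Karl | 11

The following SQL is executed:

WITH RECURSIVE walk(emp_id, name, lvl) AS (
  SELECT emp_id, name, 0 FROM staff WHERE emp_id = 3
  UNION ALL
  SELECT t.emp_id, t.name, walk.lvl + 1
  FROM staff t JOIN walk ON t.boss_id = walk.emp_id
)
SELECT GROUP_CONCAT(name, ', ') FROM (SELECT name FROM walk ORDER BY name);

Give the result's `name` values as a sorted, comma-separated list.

Alice, Bob, Frank, Nina, Omar, Pam, Uma

Base: emp_id=3 (Bob) at lvl 0.
Iteration 1: rows with boss_id in {3} -> Omar (id 5, lvl 1), Uma (id 7, lvl 1).
Iteration 2: rows with boss_id in {5,7} -> Nina (id 6, lvl 2), Alice (id 8, lvl 2), Frank (id 10, lvl 2).
Iteration 3: rows with boss_id in {6,8,10} -> Pam (id 9, lvl 3).
Iteration 4: no rows with boss_id in {9}; recursion stops.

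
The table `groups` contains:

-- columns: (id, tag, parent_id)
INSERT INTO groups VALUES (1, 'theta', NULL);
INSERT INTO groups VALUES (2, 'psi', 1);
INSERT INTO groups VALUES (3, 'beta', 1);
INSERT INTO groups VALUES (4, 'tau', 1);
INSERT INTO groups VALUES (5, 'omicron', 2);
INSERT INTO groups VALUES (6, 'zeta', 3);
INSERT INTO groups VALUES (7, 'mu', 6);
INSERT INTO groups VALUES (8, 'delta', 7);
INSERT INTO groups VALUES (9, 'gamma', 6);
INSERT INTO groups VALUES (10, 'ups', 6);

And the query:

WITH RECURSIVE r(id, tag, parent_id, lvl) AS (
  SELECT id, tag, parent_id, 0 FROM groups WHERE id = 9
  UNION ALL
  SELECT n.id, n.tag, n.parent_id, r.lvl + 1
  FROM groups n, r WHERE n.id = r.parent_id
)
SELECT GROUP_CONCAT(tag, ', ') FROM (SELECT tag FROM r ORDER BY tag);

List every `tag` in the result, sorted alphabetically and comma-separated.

Base: id=9 (gamma), parent_id=6, lvl 0.
Iteration 1: join on id=6 -> zeta (id 6, parent_id=3, lvl 1).
Iteration 2: join on id=3 -> beta (id 3, parent_id=1, lvl 2).
Iteration 3: join on id=1 -> theta (id 1, parent_id=NULL, lvl 3).
Iteration 4: parent_id is NULL; no match; recursion stops.

beta, gamma, theta, zeta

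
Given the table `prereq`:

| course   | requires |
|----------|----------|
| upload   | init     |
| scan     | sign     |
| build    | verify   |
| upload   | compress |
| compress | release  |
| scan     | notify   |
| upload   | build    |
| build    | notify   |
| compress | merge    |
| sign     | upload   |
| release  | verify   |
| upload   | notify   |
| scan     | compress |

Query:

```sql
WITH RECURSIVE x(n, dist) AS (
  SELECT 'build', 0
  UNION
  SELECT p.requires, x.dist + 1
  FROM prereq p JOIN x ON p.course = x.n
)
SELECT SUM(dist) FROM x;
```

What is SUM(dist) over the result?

2

Base: (build, dist=0).
Iteration 1: edges from {build} -> (notify, dist=1), (verify, dist=1).
Iteration 2: no outgoing edges from {notify,verify}; recursion stops.
SUM(dist) = 0 + 1 + 1 = 2.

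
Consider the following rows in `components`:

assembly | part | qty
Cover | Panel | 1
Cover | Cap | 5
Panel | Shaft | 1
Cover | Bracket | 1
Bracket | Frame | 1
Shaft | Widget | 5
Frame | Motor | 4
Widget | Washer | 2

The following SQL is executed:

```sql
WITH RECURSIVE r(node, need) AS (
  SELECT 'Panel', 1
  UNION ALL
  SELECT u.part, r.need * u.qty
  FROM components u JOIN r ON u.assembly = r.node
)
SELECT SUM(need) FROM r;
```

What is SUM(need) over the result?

17

Base: (Panel, need=1).
Iteration 1: components of {Panel} -> Shaft = 1*1 = 1.
Iteration 2: components of {Shaft} -> Widget = 1*5 = 5.
Iteration 3: components of {Widget} -> Washer = 5*2 = 10.
Iteration 4: no further components; recursion stops.
SUM(need) = 1 + 1 + 5 + 10 = 17.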